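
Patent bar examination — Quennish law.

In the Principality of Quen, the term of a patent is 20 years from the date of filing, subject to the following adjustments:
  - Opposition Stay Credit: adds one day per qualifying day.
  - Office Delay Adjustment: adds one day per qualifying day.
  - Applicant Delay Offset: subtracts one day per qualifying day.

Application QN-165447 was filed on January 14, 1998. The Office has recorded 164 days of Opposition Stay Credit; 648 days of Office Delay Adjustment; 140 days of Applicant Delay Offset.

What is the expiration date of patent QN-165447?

Base term: filing date + 20 years → 14 January 2018.
Opposition Stay Credit: +164 days → 27 June 2018.
Office Delay Adjustment: +648 days → 5 April 2020.
Applicant Delay Offset: −140 days → 17 November 2019.

2019-11-17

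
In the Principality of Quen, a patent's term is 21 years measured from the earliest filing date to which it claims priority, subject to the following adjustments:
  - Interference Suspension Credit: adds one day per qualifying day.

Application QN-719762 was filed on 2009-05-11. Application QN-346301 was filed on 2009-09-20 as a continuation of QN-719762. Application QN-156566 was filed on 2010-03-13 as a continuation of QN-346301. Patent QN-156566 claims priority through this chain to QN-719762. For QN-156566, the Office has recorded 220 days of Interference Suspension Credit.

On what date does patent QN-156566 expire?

December 17, 2030

Earliest priority filing: 11 May 2009.
Base term: 11 May 2009 + 21 years → 11 May 2030.
Interference Suspension Credit: +220 days → 17 December 2030.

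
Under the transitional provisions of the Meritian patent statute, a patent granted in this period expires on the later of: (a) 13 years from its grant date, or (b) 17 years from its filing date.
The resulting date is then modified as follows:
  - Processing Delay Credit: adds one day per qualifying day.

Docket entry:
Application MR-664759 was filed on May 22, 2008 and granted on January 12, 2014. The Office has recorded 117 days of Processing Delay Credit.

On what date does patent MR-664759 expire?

2027-05-09

(a) grant + 13 years → 12 January 2027.
(b) filing + 17 years → 22 May 2025.
Later of the two: 12 January 2027.
Processing Delay Credit: +117 days → 9 May 2027.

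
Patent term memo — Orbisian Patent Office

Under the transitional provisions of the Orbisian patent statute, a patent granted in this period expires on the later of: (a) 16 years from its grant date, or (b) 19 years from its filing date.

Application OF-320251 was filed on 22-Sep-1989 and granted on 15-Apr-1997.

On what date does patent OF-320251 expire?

April 15, 2013

(a) grant + 16 years → 15 April 2013.
(b) filing + 19 years → 22 September 2008.
Later of the two: 15 April 2013.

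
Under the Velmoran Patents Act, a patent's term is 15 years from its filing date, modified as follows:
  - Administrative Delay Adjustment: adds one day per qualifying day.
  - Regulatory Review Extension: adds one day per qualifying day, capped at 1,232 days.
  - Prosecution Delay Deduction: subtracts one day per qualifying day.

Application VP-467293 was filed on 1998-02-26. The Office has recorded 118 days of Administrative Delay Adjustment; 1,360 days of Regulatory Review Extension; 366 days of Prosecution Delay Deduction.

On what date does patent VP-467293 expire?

November 7, 2015

Base term: filing date + 15 years → 26 February 2013.
Administrative Delay Adjustment: +118 days → 24 June 2013.
Regulatory Review Extension: 1360 days claimed exceeds the 1232-day cap, so +1232 days → 7 November 2016.
Prosecution Delay Deduction: −366 days → 7 November 2015.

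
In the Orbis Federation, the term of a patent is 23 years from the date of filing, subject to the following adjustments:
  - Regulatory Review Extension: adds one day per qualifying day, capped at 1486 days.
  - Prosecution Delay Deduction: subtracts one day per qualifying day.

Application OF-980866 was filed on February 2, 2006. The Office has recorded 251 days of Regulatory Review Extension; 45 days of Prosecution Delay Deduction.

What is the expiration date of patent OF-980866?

2029-08-27

Base term: filing date + 23 years → 2 February 2029.
Regulatory Review Extension: 251 days (within the 1486-day cap) → +251 days → 11 October 2029.
Prosecution Delay Deduction: −45 days → 27 August 2029.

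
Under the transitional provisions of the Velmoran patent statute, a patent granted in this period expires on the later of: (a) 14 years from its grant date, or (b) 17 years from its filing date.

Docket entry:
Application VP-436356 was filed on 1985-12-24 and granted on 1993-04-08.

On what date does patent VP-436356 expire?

(a) grant + 14 years → 8 April 2007.
(b) filing + 17 years → 24 December 2002.
Later of the two: 8 April 2007.

April 8, 2007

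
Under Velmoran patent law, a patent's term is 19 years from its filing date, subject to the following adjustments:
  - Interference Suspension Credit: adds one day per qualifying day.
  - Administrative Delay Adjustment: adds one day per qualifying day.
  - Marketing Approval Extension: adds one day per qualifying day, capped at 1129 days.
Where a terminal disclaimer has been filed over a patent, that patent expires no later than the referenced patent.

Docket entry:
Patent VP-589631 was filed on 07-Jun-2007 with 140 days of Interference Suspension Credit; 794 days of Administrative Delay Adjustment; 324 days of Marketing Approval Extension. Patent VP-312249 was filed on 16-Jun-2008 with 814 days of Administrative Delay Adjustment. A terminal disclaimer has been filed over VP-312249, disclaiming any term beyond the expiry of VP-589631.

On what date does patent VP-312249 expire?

Natural term of VP-312249:
  Base: filing + 19 years → 16 June 2027.
  Administrative Delay Adjustment: +814 days → 7 September 2029.
Expiry of referenced patent VP-589631:
  Base: filing + 19 years → 7 June 2026.
  Interference Suspension Credit: +140 days → 25 October 2026.
  Administrative Delay Adjustment: +794 days → 27 December 2028.
  Marketing Approval Extension: 324 days (within the 1129-day cap) → +324 days → 16 November 2029.
Terminal disclaimer: VP-312249 expires on the earlier of 7 September 2029 and 16 November 2029.

September 7, 2029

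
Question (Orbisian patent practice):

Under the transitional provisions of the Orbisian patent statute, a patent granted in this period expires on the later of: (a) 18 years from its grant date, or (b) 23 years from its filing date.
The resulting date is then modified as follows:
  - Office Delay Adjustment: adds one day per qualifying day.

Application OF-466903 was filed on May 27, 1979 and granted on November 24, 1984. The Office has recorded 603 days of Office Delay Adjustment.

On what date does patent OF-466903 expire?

2004-07-19

(a) grant + 18 years → 24 November 2002.
(b) filing + 23 years → 27 May 2002.
Later of the two: 24 November 2002.
Office Delay Adjustment: +603 days → 19 July 2004.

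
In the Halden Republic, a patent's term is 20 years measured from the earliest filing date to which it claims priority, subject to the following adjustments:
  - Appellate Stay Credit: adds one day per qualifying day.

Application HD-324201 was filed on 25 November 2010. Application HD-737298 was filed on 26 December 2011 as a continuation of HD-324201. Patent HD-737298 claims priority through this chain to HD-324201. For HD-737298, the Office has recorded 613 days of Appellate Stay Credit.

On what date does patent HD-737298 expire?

2032-07-30

Earliest priority filing: 25 November 2010.
Base term: 25 November 2010 + 20 years → 25 November 2030.
Appellate Stay Credit: +613 days → 30 July 2032.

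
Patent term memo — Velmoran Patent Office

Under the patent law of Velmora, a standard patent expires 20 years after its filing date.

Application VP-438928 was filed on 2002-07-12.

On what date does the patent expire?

Filing date + 20 years → 12 July 2022.

July 12, 2022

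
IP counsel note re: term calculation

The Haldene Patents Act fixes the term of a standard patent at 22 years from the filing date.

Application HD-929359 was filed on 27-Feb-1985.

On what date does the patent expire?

February 27, 2007

Filing date + 22 years → 27 February 2007.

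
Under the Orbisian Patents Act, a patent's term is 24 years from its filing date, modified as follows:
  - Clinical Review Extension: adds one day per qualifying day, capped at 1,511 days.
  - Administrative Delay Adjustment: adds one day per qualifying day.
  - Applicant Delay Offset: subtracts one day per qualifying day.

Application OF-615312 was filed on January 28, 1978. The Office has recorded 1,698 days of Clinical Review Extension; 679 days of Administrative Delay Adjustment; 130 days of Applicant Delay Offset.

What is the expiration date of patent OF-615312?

2007-09-19

Base term: filing date + 24 years → 28 January 2002.
Clinical Review Extension: 1698 days claimed exceeds the 1511-day cap, so +1511 days → 19 March 2006.
Administrative Delay Adjustment: +679 days → 27 January 2008.
Applicant Delay Offset: −130 days → 19 September 2007.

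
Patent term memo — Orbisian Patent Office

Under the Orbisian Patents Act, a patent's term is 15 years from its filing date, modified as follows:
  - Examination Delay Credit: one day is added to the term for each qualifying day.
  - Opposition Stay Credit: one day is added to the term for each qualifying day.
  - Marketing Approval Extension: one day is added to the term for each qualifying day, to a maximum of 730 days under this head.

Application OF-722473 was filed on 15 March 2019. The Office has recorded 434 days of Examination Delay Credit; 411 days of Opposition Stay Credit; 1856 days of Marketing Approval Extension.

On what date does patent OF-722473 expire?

2038-07-07

Base term: filing date + 15 years → 15 March 2034.
Examination Delay Credit: +434 days → 23 May 2035.
Opposition Stay Credit: +411 days → 7 July 2036.
Marketing Approval Extension: 1856 days claimed exceeds the 730-day cap, so +730 days → 7 July 2038.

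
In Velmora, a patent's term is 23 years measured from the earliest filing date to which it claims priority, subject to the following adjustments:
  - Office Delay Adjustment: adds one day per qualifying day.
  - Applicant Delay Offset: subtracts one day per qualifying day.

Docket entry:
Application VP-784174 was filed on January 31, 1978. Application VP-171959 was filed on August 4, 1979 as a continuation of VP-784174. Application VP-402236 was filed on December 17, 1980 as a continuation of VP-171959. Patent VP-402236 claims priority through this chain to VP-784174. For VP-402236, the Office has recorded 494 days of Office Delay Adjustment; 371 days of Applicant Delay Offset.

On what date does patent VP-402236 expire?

Earliest priority filing: 31 January 1978.
Base term: 31 January 1978 + 23 years → 31 January 2001.
Office Delay Adjustment: +494 days → 9 June 2002.
Applicant Delay Offset: −371 days → 3 June 2001.

June 3, 2001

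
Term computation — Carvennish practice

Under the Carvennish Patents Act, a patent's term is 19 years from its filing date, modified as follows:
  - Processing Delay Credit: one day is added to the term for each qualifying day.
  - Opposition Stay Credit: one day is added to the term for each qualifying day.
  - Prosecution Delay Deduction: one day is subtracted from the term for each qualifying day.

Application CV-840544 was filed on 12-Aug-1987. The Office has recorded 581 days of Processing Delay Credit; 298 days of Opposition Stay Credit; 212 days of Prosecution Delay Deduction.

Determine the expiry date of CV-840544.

Base term: filing date + 19 years → 12 August 2006.
Processing Delay Credit: +581 days → 15 March 2008.
Opposition Stay Credit: +298 days → 7 January 2009.
Prosecution Delay Deduction: −212 days → 9 June 2008.

June 9, 2008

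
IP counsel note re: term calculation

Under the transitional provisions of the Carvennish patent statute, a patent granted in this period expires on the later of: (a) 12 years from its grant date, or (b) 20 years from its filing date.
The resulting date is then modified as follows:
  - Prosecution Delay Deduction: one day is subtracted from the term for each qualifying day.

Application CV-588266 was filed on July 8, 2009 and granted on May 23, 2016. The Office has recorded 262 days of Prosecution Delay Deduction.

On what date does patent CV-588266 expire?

2028-10-19

(a) grant + 12 years → 23 May 2028.
(b) filing + 20 years → 8 July 2029.
Later of the two: 8 July 2029.
Prosecution Delay Deduction: −262 days → 19 October 2028.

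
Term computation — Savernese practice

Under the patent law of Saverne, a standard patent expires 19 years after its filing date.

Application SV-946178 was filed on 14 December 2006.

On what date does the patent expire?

Filing date + 19 years → 14 December 2025.

2025-12-14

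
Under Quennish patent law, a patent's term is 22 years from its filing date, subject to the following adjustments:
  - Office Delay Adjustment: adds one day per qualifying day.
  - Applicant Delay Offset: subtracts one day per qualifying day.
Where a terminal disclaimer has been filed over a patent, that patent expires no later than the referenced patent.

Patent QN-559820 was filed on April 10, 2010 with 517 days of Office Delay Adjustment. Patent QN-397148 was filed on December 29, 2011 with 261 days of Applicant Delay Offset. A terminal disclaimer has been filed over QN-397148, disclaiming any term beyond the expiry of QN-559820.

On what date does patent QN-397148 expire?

Natural term of QN-397148:
  Base: filing + 22 years → 29 December 2033.
  Applicant Delay Offset: −261 days → 12 April 2033.
Expiry of referenced patent QN-559820:
  Base: filing + 22 years → 10 April 2032.
  Office Delay Adjustment: +517 days → 9 September 2033.
Terminal disclaimer: QN-397148 expires on the earlier of 12 April 2033 and 9 September 2033.

April 12, 2033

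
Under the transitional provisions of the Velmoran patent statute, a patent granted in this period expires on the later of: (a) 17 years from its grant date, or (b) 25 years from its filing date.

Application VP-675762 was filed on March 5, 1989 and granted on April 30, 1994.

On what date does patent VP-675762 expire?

(a) grant + 17 years → 30 April 2011.
(b) filing + 25 years → 5 March 2014.
Later of the two: 5 March 2014.

March 5, 2014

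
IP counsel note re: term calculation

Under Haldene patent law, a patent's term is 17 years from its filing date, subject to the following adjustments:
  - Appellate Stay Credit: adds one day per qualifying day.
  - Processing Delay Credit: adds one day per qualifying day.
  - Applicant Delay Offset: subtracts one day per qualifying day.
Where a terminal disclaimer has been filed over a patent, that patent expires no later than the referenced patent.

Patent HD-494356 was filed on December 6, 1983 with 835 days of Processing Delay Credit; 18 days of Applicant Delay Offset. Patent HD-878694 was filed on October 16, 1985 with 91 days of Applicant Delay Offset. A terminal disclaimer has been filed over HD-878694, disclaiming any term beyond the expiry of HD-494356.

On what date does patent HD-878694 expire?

Natural term of HD-878694:
  Base: filing + 17 years → 16 October 2002.
  Applicant Delay Offset: −91 days → 17 July 2002.
Expiry of referenced patent HD-494356:
  Base: filing + 17 years → 6 December 2000.
  Processing Delay Credit: +835 days → 21 March 2003.
  Applicant Delay Offset: −18 days → 3 March 2003.
Terminal disclaimer: HD-878694 expires on the earlier of 17 July 2002 and 3 March 2003.

2002-07-17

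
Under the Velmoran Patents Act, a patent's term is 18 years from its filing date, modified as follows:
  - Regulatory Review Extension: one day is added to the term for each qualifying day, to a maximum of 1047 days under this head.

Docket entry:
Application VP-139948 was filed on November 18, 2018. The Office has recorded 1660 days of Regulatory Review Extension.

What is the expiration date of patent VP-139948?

Base term: filing date + 18 years → 18 November 2036.
Regulatory Review Extension: 1660 days claimed exceeds the 1047-day cap, so +1047 days → 1 October 2039.

October 1, 2039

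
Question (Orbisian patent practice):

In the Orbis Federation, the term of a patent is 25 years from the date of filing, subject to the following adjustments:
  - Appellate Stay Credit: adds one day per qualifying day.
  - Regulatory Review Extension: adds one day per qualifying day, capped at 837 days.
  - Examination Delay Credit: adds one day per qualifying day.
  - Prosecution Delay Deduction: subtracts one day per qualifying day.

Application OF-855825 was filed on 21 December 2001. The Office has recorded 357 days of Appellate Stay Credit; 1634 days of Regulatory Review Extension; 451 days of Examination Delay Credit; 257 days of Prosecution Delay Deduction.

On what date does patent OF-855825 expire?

October 9, 2030

Base term: filing date + 25 years → 21 December 2026.
Appellate Stay Credit: +357 days → 13 December 2027.
Regulatory Review Extension: 1634 days claimed exceeds the 837-day cap, so +837 days → 29 March 2030.
Examination Delay Credit: +451 days → 23 June 2031.
Prosecution Delay Deduction: −257 days → 9 October 2030.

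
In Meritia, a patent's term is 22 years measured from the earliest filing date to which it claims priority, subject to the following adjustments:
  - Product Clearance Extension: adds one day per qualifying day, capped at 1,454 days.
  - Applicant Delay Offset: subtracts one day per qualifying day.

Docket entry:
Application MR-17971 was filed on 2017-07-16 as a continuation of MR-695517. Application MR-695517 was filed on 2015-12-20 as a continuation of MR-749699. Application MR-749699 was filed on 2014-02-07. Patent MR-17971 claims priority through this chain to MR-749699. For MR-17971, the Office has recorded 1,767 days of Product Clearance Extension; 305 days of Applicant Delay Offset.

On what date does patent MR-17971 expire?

2039-04-01

Earliest priority filing: 7 February 2014.
Base term: 7 February 2014 + 22 years → 7 February 2036.
Product Clearance Extension: 1767 days claimed exceeds the 1454-day cap, so +1454 days → 31 January 2040.
Applicant Delay Offset: −305 days → 1 April 2039.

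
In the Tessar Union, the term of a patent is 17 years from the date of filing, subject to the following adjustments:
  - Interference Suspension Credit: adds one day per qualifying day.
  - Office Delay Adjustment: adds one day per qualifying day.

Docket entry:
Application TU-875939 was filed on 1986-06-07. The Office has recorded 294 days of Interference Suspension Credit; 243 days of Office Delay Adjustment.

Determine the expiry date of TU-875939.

2004-11-25

Base term: filing date + 17 years → 7 June 2003.
Interference Suspension Credit: +294 days → 27 March 2004.
Office Delay Adjustment: +243 days → 25 November 2004.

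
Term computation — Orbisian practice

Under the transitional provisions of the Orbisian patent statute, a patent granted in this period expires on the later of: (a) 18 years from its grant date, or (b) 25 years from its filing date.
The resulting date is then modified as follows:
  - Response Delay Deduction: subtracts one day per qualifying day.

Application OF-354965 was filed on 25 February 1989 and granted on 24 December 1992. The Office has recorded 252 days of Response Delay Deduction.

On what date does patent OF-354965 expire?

June 18, 2013

(a) grant + 18 years → 24 December 2010.
(b) filing + 25 years → 25 February 2014.
Later of the two: 25 February 2014.
Response Delay Deduction: −252 days → 18 June 2013.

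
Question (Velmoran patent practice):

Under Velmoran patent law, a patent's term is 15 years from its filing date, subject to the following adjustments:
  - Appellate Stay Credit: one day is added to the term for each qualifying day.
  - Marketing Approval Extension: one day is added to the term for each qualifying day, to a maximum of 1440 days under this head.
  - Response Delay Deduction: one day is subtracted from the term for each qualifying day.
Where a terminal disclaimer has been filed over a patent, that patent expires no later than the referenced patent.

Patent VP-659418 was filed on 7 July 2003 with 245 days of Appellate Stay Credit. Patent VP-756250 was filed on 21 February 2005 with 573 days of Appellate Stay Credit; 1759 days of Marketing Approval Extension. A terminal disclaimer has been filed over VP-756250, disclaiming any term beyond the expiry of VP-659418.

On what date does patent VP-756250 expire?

2019-03-09

Natural term of VP-756250:
  Base: filing + 15 years → 21 February 2020.
  Appellate Stay Credit: +573 days → 16 September 2021.
  Marketing Approval Extension: 1759 days claimed exceeds the 1440-day cap, so +1440 days → 26 August 2025.
Expiry of referenced patent VP-659418:
  Base: filing + 15 years → 7 July 2018.
  Appellate Stay Credit: +245 days → 9 March 2019.
Terminal disclaimer: VP-756250 expires on the earlier of 26 August 2025 and 9 March 2019.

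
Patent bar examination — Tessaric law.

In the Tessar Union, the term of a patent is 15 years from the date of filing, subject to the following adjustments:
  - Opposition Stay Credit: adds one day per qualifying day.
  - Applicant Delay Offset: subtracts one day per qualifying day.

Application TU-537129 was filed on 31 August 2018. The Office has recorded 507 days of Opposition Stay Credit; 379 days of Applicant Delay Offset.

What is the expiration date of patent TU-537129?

January 6, 2034

Base term: filing date + 15 years → 31 August 2033.
Opposition Stay Credit: +507 days → 20 January 2035.
Applicant Delay Offset: −379 days → 6 January 2034.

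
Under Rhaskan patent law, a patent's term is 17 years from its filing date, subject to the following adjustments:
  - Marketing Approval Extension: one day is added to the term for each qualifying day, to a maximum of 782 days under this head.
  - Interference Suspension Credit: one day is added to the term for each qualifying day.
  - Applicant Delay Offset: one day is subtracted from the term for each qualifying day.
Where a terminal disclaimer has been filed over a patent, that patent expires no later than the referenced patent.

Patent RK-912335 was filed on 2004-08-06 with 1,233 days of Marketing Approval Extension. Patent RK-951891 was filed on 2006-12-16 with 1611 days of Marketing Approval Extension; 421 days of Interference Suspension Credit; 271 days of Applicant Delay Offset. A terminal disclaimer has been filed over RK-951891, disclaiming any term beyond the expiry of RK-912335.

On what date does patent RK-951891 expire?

Natural term of RK-951891:
  Base: filing + 17 years → 16 December 2023.
  Marketing Approval Extension: 1611 days claimed exceeds the 782-day cap, so +782 days → 5 February 2026.
  Interference Suspension Credit: +421 days → 2 April 2027.
  Applicant Delay Offset: −271 days → 5 July 2026.
Expiry of referenced patent RK-912335:
  Base: filing + 17 years → 6 August 2021.
  Marketing Approval Extension: 1233 days claimed exceeds the 782-day cap, so +782 days → 27 September 2023.
Terminal disclaimer: RK-951891 expires on the earlier of 5 July 2026 and 27 September 2023.

September 27, 2023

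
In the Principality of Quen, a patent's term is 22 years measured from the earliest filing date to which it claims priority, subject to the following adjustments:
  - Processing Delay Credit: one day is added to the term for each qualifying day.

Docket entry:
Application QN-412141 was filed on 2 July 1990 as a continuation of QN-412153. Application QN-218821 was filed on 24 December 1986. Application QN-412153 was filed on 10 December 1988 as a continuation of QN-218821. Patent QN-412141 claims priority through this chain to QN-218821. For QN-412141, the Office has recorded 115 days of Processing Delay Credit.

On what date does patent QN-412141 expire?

2009-04-18

Earliest priority filing: 24 December 1986.
Base term: 24 December 1986 + 22 years → 24 December 2008.
Processing Delay Credit: +115 days → 18 April 2009.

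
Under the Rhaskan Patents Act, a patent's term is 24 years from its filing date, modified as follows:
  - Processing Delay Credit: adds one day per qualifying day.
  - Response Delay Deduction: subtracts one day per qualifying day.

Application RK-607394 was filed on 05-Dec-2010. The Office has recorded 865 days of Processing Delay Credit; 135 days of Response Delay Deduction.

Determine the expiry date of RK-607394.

2036-12-04

Base term: filing date + 24 years → 5 December 2034.
Processing Delay Credit: +865 days → 18 April 2037.
Response Delay Deduction: −135 days → 4 December 2036.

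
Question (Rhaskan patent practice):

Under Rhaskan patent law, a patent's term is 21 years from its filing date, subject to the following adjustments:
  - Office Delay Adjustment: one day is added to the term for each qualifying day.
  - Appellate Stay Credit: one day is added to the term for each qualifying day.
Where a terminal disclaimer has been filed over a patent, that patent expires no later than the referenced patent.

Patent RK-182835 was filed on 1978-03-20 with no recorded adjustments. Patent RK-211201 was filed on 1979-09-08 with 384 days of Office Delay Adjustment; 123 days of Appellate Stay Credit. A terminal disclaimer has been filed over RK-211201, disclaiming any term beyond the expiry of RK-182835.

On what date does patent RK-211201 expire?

March 20, 1999

Natural term of RK-211201:
  Base: filing + 21 years → 8 September 2000.
  Office Delay Adjustment: +384 days → 27 September 2001.
  Appellate Stay Credit: +123 days → 28 January 2002.
Expiry of referenced patent RK-182835:
  Base: filing + 21 years → 20 March 1999.
Terminal disclaimer: RK-211201 expires on the earlier of 28 January 2002 and 20 March 1999.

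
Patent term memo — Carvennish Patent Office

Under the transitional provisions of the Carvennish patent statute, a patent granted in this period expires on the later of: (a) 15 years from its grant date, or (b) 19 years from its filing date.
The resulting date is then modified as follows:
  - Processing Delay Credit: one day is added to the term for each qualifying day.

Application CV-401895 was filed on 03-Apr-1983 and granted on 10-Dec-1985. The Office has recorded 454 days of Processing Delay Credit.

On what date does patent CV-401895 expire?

(a) grant + 15 years → 10 December 2000.
(b) filing + 19 years → 3 April 2002.
Later of the two: 3 April 2002.
Processing Delay Credit: +454 days → 1 July 2003.

2003-07-01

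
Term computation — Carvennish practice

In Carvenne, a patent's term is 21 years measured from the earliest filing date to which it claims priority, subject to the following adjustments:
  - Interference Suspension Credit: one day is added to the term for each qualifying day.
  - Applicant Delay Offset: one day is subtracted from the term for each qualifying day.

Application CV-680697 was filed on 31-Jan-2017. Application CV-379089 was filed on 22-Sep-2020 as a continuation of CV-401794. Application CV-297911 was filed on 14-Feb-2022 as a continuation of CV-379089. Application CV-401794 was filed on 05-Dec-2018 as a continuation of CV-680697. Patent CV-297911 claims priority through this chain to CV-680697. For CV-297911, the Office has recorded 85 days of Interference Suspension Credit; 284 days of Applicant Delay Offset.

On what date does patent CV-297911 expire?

Earliest priority filing: 31 January 2017.
Base term: 31 January 2017 + 21 years → 31 January 2038.
Interference Suspension Credit: +85 days → 26 April 2038.
Applicant Delay Offset: −284 days → 16 July 2037.

2037-07-16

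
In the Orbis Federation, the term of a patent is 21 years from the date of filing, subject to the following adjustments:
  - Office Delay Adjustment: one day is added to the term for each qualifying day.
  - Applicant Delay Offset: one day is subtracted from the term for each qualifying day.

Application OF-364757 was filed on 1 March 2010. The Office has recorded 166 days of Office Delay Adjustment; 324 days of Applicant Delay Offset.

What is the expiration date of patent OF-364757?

2030-09-24

Base term: filing date + 21 years → 1 March 2031.
Office Delay Adjustment: +166 days → 14 August 2031.
Applicant Delay Offset: −324 days → 24 September 2030.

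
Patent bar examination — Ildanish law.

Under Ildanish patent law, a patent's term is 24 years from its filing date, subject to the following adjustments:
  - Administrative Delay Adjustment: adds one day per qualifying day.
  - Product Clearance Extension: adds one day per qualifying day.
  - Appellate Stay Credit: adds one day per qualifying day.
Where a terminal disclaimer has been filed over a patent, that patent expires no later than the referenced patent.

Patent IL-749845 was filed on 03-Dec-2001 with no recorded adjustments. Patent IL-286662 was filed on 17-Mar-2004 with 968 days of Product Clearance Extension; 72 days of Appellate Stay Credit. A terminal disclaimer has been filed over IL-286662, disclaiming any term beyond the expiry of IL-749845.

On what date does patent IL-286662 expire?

Natural term of IL-286662:
  Base: filing + 24 years → 17 March 2028.
  Product Clearance Extension: +968 days → 10 November 2030.
  Appellate Stay Credit: +72 days → 21 January 2031.
Expiry of referenced patent IL-749845:
  Base: filing + 24 years → 3 December 2025.
Terminal disclaimer: IL-286662 expires on the earlier of 21 January 2031 and 3 December 2025.

December 3, 2025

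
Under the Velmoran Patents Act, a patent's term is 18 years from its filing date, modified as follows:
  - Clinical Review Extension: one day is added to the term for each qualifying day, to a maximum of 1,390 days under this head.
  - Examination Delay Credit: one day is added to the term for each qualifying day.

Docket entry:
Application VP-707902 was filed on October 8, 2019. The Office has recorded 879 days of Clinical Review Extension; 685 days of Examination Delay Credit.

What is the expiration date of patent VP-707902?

Base term: filing date + 18 years → 8 October 2037.
Clinical Review Extension: 879 days (within the 1390-day cap) → +879 days → 5 March 2040.
Examination Delay Credit: +685 days → 19 January 2042.

2042-01-19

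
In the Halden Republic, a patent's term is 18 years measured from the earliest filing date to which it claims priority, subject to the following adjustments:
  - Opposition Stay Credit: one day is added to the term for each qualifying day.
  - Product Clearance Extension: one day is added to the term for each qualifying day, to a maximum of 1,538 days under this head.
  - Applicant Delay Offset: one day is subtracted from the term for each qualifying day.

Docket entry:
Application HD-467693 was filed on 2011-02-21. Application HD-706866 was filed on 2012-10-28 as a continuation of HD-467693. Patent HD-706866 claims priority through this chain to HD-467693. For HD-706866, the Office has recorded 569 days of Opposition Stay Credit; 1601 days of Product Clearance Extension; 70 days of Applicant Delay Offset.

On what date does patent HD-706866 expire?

Earliest priority filing: 21 February 2011.
Base term: 21 February 2011 + 18 years → 21 February 2029.
Opposition Stay Credit: +569 days → 13 September 2030.
Product Clearance Extension: 1601 days claimed exceeds the 1538-day cap, so +1538 days → 29 November 2034.
Applicant Delay Offset: −70 days → 20 September 2034.

September 20, 2034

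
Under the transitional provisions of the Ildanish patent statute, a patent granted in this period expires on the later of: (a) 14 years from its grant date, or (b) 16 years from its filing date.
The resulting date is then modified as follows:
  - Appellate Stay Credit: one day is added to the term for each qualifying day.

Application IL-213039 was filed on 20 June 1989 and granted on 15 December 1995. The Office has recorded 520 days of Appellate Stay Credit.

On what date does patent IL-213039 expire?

(a) grant + 14 years → 15 December 2009.
(b) filing + 16 years → 20 June 2005.
Later of the two: 15 December 2009.
Appellate Stay Credit: +520 days → 19 May 2011.

2011-05-19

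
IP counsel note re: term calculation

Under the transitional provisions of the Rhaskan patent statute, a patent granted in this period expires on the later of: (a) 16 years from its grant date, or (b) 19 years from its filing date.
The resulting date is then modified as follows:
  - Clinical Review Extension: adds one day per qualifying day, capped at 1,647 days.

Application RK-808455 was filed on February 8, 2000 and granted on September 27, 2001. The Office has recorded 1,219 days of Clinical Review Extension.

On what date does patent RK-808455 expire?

2022-06-11

(a) grant + 16 years → 27 September 2017.
(b) filing + 19 years → 8 February 2019.
Later of the two: 8 February 2019.
Clinical Review Extension: 1219 days (within the 1647-day cap) → +1219 days → 11 June 2022.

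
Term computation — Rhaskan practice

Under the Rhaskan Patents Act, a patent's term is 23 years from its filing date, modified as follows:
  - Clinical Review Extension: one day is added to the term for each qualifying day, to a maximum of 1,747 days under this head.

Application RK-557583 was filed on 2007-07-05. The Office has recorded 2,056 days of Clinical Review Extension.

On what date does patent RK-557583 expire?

April 17, 2035

Base term: filing date + 23 years → 5 July 2030.
Clinical Review Extension: 2056 days claimed exceeds the 1747-day cap, so +1747 days → 17 April 2035.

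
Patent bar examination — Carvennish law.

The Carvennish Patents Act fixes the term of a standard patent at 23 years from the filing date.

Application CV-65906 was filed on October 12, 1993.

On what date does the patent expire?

Filing date + 23 years → 12 October 2016.

October 12, 2016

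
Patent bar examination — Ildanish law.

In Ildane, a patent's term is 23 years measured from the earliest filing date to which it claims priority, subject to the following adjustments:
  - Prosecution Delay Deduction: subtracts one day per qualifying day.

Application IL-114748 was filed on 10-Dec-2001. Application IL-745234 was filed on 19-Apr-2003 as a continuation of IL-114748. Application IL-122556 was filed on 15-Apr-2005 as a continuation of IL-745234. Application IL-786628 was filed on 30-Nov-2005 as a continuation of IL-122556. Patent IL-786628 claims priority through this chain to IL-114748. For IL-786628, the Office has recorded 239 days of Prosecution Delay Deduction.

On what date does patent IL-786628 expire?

2024-04-15

Earliest priority filing: 10 December 2001.
Base term: 10 December 2001 + 23 years → 10 December 2024.
Prosecution Delay Deduction: −239 days → 15 April 2024.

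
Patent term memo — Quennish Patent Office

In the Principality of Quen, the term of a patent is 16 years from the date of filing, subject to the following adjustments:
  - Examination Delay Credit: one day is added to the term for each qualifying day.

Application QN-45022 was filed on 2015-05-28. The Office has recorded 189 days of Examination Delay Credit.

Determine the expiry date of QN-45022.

December 3, 2031

Base term: filing date + 16 years → 28 May 2031.
Examination Delay Credit: +189 days → 3 December 2031.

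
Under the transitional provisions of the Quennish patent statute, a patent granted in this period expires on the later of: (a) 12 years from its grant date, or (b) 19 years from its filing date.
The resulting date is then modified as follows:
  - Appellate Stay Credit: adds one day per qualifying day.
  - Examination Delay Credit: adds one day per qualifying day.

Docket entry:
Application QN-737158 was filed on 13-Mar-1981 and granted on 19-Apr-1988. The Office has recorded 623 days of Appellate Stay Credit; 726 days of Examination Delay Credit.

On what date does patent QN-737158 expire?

(a) grant + 12 years → 19 April 2000.
(b) filing + 19 years → 13 March 2000.
Later of the two: 19 April 2000.
Appellate Stay Credit: +623 days → 2 January 2002.
Examination Delay Credit: +726 days → 29 December 2003.

December 29, 2003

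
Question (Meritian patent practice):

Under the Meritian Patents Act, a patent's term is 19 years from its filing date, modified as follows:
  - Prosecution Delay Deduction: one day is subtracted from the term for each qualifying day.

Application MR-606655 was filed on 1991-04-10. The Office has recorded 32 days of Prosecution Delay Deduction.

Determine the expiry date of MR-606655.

Base term: filing date + 19 years → 10 April 2010.
Prosecution Delay Deduction: −32 days → 9 March 2010.

2010-03-09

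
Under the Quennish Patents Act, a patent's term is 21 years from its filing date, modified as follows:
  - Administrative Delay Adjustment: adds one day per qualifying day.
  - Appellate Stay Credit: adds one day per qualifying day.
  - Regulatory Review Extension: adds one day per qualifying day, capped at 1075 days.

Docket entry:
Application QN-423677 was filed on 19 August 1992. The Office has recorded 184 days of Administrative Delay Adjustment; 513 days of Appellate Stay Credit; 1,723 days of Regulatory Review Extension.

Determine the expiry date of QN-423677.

June 26, 2018

Base term: filing date + 21 years → 19 August 2013.
Administrative Delay Adjustment: +184 days → 19 February 2014.
Appellate Stay Credit: +513 days → 17 July 2015.
Regulatory Review Extension: 1723 days claimed exceeds the 1075-day cap, so +1075 days → 26 June 2018.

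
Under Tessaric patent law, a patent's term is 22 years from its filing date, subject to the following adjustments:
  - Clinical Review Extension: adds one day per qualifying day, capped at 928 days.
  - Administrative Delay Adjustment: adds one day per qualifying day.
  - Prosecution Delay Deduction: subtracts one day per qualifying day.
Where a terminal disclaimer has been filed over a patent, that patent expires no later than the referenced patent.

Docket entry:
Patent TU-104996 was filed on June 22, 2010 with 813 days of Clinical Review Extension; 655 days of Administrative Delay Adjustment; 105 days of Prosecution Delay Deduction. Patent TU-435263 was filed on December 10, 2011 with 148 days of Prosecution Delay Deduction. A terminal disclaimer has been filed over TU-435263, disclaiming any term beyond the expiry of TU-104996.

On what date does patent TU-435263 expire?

2033-07-15

Natural term of TU-435263:
  Base: filing + 22 years → 10 December 2033.
  Prosecution Delay Deduction: −148 days → 15 July 2033.
Expiry of referenced patent TU-104996:
  Base: filing + 22 years → 22 June 2032.
  Clinical Review Extension: 813 days (within the 928-day cap) → +813 days → 13 September 2034.
  Administrative Delay Adjustment: +655 days → 29 June 2036.
  Prosecution Delay Deduction: −105 days → 16 March 2036.
Terminal disclaimer: TU-435263 expires on the earlier of 15 July 2033 and 16 March 2036.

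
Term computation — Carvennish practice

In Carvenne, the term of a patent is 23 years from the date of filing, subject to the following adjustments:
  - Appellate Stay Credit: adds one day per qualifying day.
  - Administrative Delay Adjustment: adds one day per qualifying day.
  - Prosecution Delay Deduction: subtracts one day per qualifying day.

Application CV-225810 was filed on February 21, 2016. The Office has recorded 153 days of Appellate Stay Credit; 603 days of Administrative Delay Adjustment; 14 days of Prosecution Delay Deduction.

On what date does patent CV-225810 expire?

Base term: filing date + 23 years → 21 February 2039.
Appellate Stay Credit: +153 days → 24 July 2039.
Administrative Delay Adjustment: +603 days → 18 March 2041.
Prosecution Delay Deduction: −14 days → 4 March 2041.

March 4, 2041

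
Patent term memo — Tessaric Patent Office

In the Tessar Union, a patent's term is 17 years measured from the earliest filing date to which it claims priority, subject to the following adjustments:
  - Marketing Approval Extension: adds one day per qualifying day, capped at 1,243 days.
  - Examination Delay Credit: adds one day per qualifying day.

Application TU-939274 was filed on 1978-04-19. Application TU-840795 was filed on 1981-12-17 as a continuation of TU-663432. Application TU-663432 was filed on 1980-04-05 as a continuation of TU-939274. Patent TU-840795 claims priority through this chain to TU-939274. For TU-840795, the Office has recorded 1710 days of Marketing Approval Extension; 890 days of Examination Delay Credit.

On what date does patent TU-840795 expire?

Earliest priority filing: 19 April 1978.
Base term: 19 April 1978 + 17 years → 19 April 1995.
Marketing Approval Extension: 1710 days claimed exceeds the 1243-day cap, so +1243 days → 13 September 1998.
Examination Delay Credit: +890 days → 19 February 2001.

February 19, 2001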